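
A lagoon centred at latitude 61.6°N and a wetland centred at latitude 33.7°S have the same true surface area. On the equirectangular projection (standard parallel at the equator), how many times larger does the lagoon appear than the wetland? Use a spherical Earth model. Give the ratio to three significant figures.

For the equirectangular projection with φ₀ = 0 (plate carrée), h = 1 along meridians and k = sec φ along parallels.
Areal scale at 61.6°: h·k = 1.000 × 2.103 = 2.103.
Areal scale at 33.7°: h·k = 1.000 × 1.202 = 1.202.
Ratio = 2.103/1.202 ≈ 1.75.

1.75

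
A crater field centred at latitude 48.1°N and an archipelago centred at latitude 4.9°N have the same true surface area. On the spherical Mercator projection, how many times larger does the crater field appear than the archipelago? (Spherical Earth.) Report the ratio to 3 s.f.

Mercator areal scale is sec²φ.
At 48.1°: sec²(48.1°) = 1/0.6678² = 2.242.
At 4.9°: sec²(4.9°) = 1/0.9963² = 1.007.
Ratio = 2.242/1.007 = cos²(4.9°)/cos²(48.1°) ≈ 2.23.

2.23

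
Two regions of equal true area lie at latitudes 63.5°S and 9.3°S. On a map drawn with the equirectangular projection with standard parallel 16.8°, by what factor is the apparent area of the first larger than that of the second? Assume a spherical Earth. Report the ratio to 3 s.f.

With standard parallel φ₀ = 16.8°, the equirectangular projection gives x = Rλ cos φ₀, y = Rφ, so h = 1 and k = cos 16.8° / cos φ.
Areal scale at 63.5°: h·k = 1.000 × 2.146 = 2.146.
Areal scale at 9.3°: h·k = 1.000 × 0.9701 = 0.9701.
Ratio = 2.146/0.9701 ≈ 2.21.

2.21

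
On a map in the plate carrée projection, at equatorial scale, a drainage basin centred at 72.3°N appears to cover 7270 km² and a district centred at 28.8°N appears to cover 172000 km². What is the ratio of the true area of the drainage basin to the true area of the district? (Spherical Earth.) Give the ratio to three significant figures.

On the plate carrée, areal scale = h·k = 1 × sec φ, so true area = apparent × cos φ.
True area of drainage basin: 7270 × cos(72.3°) = 7270 × 0.3040 = 2210 km².
True area of district: 172000 × cos(28.8°) = 172000 × 0.8763 = 150700 km².
Ratio = 2210 / 150700 ≈ 0.0147.

0.0147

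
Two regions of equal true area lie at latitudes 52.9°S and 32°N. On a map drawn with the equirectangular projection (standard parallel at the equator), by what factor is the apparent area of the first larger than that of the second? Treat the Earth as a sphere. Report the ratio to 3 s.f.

1.41

For the equirectangular projection with φ₀ = 0 (plate carrée), h = 1 along meridians and k = sec φ along parallels.
Areal scale at 52.9°: h·k = 1.000 × 1.658 = 1.658.
Areal scale at 32°: h·k = 1.000 × 1.179 = 1.179.
Ratio = 1.658/1.179 ≈ 1.41.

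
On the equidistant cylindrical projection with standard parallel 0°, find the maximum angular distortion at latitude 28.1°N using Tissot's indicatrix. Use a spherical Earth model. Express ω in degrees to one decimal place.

7.2°

Plate carrée maps x = Rλ, y = Rφ. The meridian scale is h = 1 and the parallel scale is k = 1/cos φ = sec φ.
At 28.1°: h = 1.000, k = 1.134; principal scales a = 1.134, b = 1.000.
sin(ω/2) = (a − b)/(a + b) = 0.1336/2.134 = 0.06263, so ω = 2 arcsin(0.06263) ≈ 7.2°.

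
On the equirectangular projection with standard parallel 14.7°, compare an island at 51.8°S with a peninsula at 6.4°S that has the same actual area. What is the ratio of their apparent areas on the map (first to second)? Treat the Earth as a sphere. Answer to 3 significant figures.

1.61

In the equirectangular projection with standard parallel φ₀ = 14.7° (x = Rλ cos φ₀, y = Rφ), meridians are true-scale (h = 1) and the parallel scale is k = cos φ₀ / cos φ.
Areal scale at 51.8°: h·k = 1.000 × 1.564 = 1.564.
Areal scale at 6.4°: h·k = 1.000 × 0.9733 = 0.9733.
Ratio = 1.564/0.9733 ≈ 1.61.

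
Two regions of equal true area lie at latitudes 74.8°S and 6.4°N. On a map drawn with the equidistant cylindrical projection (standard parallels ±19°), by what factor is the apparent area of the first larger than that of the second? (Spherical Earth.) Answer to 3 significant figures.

3.79

The equidistant cylindrical projection with φ₀ = 19° has h = 1 (meridians true) and k = cos φ₀ / cos φ along parallels.
Areal scale at 74.8°: h·k = 1.000 × 3.606 = 3.606.
Areal scale at 6.4°: h·k = 1.000 × 0.9514 = 0.9514.
Ratio = 3.606/0.9514 ≈ 3.79.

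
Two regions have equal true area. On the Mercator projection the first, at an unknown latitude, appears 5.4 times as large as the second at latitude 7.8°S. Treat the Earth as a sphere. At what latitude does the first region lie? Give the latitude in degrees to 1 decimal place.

On Mercator, (apparent₁)/(apparent₂) = sec²φ₁ / sec²φ₂ when true areas are equal.
cos²φ₂ / cos²φ₁ = 5.4  ⇒  cos φ₁ = cos 7.8° / √5.4 = 0.9907/2.324 = 0.4263.
φ₁ = arccos(0.4263) ≈ 64.8°.

64.8°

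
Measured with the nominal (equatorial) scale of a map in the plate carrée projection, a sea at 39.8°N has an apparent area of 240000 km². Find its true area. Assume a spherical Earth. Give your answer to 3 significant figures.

For the equirectangular projection with φ₀ = 0 (plate carrée), h = 1 along meridians and k = sec φ along parallels.
Areal scale = h·k = 1 × sec φ; at 39.8°, h = 1.000, k = 1.302, so h·k = 1.302.
True area = apparent / (areal scale) = 240000 / 1.302 ≈ 184000 km².

184000 km²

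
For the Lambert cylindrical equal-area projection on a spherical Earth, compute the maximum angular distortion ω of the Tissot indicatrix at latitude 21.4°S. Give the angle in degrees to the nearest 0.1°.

The Lambert cylindrical equal-area projection is the cylindrical equal-area projection with its standard parallel at the equator (φ₀ = 0). For cylindrical equal-area with standard parallel φ₀, h = cos φ / cos φ₀ and k = cos φ₀ / cos φ, so h·k = 1.
At 21.4°: h = 0.9311, k = 1.074; principal scales a = 1.074, b = 0.9311.
sin(ω/2) = (a − b)/(a + b) = 0.1430/2.005 = 0.07131, so ω = 2 arcsin(0.07131) ≈ 8.2°.

8.2°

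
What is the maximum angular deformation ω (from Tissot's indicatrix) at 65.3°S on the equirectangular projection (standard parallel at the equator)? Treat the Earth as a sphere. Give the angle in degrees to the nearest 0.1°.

For the equirectangular projection with φ₀ = 0 (plate carrée), h = 1 along meridians and k = sec φ along parallels.
At 65.3°: h = 1.000, k = 2.393; principal scales a = 2.393, b = 1.000.
sin(ω/2) = (a − b)/(a + b) = 1.393/3.393 = 0.4106, so ω = 2 arcsin(0.4106) ≈ 48.5°.

48.5°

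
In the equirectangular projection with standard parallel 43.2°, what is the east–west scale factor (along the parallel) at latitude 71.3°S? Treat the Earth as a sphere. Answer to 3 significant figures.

With standard parallel φ₀ = 43.2°, the equirectangular projection gives x = Rλ cos φ₀, y = Rφ, so h = 1 and k = cos 43.2° / cos φ.
k = cos 43.2° / cos 71.3° = 0.7290/0.3206 = 2.274.

2.27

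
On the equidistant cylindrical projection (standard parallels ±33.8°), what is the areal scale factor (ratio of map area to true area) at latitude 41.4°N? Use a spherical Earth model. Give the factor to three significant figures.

With standard parallel φ₀ = 33.8°, the equirectangular projection gives x = Rλ cos φ₀, y = Rφ, so h = 1 and k = cos 33.8° / cos φ.
Areal scale = h·k = 1 × cos φ₀ / cos φ; at 41.4°, h = 1.000, k = 1.108, so h·k = 1.108.

1.11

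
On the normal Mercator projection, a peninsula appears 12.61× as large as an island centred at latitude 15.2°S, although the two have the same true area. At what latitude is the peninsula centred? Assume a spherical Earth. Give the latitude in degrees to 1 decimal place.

74.2°

On Mercator, (apparent₁)/(apparent₂) = sec²φ₁ / sec²φ₂ when true areas are equal.
cos²φ₂ / cos²φ₁ = 12.61  ⇒  cos φ₁ = cos 15.2° / √12.61 = 0.9650/3.551 = 0.2718.
φ₁ = arccos(0.2718) ≈ 74.2°.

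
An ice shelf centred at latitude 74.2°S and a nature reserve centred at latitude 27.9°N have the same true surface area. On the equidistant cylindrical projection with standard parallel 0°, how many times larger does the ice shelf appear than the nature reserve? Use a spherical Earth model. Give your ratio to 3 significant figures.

Plate carrée maps x = Rλ, y = Rφ. The meridian scale is h = 1 and the parallel scale is k = 1/cos φ = sec φ.
Areal scale at 74.2°: h·k = 1.000 × 3.673 = 3.673.
Areal scale at 27.9°: h·k = 1.000 × 1.132 = 1.132.
Ratio = 3.673/1.132 ≈ 3.25.

3.25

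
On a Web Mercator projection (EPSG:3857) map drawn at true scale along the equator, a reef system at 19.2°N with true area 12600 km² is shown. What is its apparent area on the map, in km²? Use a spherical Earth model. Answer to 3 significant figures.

Mercator is conformal, so the point scale is isotropic: h = k = sec φ = 1/cos φ.
Areal scale = k² = sec²φ = 1/cos²(19.2°) = 1/0.9444² = 1.121.
Apparent area = 12600 × 1.121 ≈ 14100 km².

14100 km²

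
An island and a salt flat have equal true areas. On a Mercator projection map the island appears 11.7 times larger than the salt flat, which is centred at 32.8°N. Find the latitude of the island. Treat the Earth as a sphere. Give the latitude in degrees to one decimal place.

75.8°

Mercator areal scale is sec²φ, so apparent-area ratio = sec²φ₁ / sec²φ₂ = cos²φ₂ / cos²φ₁.
cos²φ₂ / cos²φ₁ = 11.7  ⇒  cos φ₁ = cos 32.8° / √11.7 = 0.8406/3.421 = 0.2457.
φ₁ = arccos(0.2457) ≈ 75.8°.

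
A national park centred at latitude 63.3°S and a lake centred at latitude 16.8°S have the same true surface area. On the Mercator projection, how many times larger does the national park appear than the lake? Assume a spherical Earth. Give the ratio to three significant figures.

4.54

On Mercator, area is exaggerated by sec²φ = 1/cos²φ.
At 63.3°: sec²(63.3°) = 1/0.4493² = 4.953.
At 16.8°: sec²(16.8°) = 1/0.9573² = 1.091.
Ratio = 4.953/1.091 = cos²(16.8°)/cos²(63.3°) ≈ 4.54.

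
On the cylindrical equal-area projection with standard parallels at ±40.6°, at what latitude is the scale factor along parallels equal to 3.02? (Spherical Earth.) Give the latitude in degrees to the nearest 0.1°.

Cylindrical equal-area (φ₀ = 40.6°): h = cos φ / cos 40.6° along meridians, k = cos 40.6° / cos φ along parallels; h·k = 1.
k = cos φ₀ / cos φ = 3.02  ⇒  cos φ = cos 40.6° / 3.02 = 0.2514.
φ = arccos(0.2514) ≈ 75.4°.

75.4°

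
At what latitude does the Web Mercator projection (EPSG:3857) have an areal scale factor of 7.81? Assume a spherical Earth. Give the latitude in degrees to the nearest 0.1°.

Mercator areal scale is sec²φ.
sec²φ = 7.81  ⇒  cos²φ = 0.1280  ⇒  cos φ = 0.3578.
φ = arccos(0.3578) ≈ 69.0°.

69.0°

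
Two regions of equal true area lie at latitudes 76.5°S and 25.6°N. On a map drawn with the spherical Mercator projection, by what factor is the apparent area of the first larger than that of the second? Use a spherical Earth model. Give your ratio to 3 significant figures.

On Mercator, area is exaggerated by sec²φ = 1/cos²φ.
At 76.5°: sec²(76.5°) = 1/0.2334² = 18.35.
At 25.6°: sec²(25.6°) = 1/0.9018² = 1.230.
Ratio = 18.35/1.230 = cos²(25.6°)/cos²(76.5°) ≈ 14.9.

14.9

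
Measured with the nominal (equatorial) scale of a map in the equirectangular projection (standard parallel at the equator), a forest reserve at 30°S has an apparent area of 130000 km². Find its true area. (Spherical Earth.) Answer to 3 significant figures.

113000 km²

For the equirectangular projection with φ₀ = 0 (plate carrée), h = 1 along meridians and k = sec φ along parallels.
Areal scale = h·k = 1 × sec φ; at 30°, h = 1.000, k = 1.155, so h·k = 1.155.
True area = apparent / (areal scale) = 130000 / 1.155 ≈ 113000 km².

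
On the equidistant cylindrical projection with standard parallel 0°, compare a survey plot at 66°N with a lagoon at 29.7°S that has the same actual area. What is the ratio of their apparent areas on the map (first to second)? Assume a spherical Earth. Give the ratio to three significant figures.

2.14

Plate carrée maps x = Rλ, y = Rφ. The meridian scale is h = 1 and the parallel scale is k = 1/cos φ = sec φ.
Areal scale at 66°: h·k = 1.000 × 2.459 = 2.459.
Areal scale at 29.7°: h·k = 1.000 × 1.151 = 1.151.
Ratio = 2.459/1.151 ≈ 2.14.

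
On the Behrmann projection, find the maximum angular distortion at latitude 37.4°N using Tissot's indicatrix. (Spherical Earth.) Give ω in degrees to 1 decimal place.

9.9°

Behrmann is a cylindrical equal-area projection with standard parallels at ±30°. A cylindrical equal-area projection with standard parallel φ₀ has meridian scale h = cos φ / cos φ₀ and parallel scale k = cos φ₀ / cos φ (so areas are preserved, h·k = 1).
At 37.4°: h = 0.9173, k = 1.090; principal scales a = 1.090, b = 0.9173.
sin(ω/2) = (a − b)/(a + b) = 0.1728/2.007 = 0.08610, so ω = 2 arcsin(0.08610) ≈ 9.9°.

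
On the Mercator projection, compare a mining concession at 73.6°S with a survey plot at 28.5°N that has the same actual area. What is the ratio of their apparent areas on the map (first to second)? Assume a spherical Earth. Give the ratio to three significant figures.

Mercator areal scale is sec²φ.
At 73.6°: sec²(73.6°) = 1/0.2823² = 12.54.
At 28.5°: sec²(28.5°) = 1/0.8788² = 1.295.
Ratio = 12.54/1.295 = cos²(28.5°)/cos²(73.6°) ≈ 9.69.

9.69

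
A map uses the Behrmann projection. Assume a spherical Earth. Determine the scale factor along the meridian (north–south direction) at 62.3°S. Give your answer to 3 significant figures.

The Behrmann projection is cylindrical equal-area with φ₀ = 30°. Cylindrical equal-area (φ₀ = 30°): h = cos φ / cos 30° along meridians, k = cos 30° / cos φ along parallels; h·k = 1.
h = cos 62.3° / cos 30° = 0.4648/0.8660 = 0.5368.

0.537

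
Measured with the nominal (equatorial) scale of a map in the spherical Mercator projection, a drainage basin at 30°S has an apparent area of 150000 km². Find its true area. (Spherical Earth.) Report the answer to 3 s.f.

112000 km²

For Mercator, h = k = sec φ (a conformal cylindrical projection has a single point scale, 1/cos φ).
Areal scale = k² = sec²φ = 1/cos²(30°) = 1/0.8660² = 1.333.
True area = apparent / (areal scale) = 150000 / 1.333 ≈ 112000 km².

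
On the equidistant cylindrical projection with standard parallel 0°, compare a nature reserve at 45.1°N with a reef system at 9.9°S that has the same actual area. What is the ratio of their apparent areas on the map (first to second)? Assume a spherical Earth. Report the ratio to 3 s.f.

1.40

Plate carrée maps x = Rλ, y = Rφ. The meridian scale is h = 1 and the parallel scale is k = 1/cos φ = sec φ.
Areal scale at 45.1°: h·k = 1.000 × 1.417 = 1.417.
Areal scale at 9.9°: h·k = 1.000 × 1.015 = 1.015.
Ratio = 1.417/1.015 ≈ 1.40.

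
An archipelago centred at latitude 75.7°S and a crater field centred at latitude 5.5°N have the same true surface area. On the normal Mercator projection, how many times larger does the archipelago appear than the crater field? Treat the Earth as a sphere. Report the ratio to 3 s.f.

Mercator areal scale is sec²φ.
At 75.7°: sec²(75.7°) = 1/0.2470² = 16.39.
At 5.5°: sec²(5.5°) = 1/0.9954² = 1.009.
Ratio = 16.39/1.009 = cos²(5.5°)/cos²(75.7°) ≈ 16.2.

16.2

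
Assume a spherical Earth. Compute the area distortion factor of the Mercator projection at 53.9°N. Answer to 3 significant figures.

For Mercator, h = k = sec φ (a conformal cylindrical projection has a single point scale, 1/cos φ).
Areal scale = k² = sec²φ = 1/cos²(53.9°) = 1/0.5892² = 2.881.

2.88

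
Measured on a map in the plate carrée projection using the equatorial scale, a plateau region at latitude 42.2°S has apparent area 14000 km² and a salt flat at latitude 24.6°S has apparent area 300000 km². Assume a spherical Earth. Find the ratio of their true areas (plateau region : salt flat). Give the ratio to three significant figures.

0.0380

Plate carrée has h = 1 and k = sec φ, giving areal scale sec φ; true area = (apparent area) · cos φ.
True area of plateau region: 14000 × cos(42.2°) = 14000 × 0.7408 = 10370 km².
True area of salt flat: 300000 × cos(24.6°) = 300000 × 0.9092 = 272800 km².
Ratio = 10370 / 272800 ≈ 0.0380.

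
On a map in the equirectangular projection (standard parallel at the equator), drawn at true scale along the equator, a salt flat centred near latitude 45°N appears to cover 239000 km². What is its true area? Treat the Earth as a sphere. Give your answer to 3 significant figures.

169000 km²

In the plate carrée (x = Rλ, y = Rφ), meridians are true-scale (h = 1) and parallels are stretched by k = sec φ.
Areal scale = h·k = 1 × sec φ; at 45°, h = 1.000, k = 1.414, so h·k = 1.414.
True area = apparent / (areal scale) = 239000 / 1.414 ≈ 169000 km².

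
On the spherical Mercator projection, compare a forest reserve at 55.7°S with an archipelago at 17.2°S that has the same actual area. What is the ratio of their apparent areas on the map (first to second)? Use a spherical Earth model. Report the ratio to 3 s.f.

2.87

Mercator areal scale is sec²φ.
At 55.7°: sec²(55.7°) = 1/0.5635² = 3.149.
At 17.2°: sec²(17.2°) = 1/0.9553² = 1.096.
Ratio = 3.149/1.096 = cos²(17.2°)/cos²(55.7°) ≈ 2.87.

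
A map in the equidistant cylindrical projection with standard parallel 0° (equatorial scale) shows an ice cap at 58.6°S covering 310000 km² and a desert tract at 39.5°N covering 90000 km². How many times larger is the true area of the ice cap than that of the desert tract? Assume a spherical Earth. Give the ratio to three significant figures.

2.33

Plate carrée has h = 1 and k = sec φ, giving areal scale sec φ; true area = (apparent area) · cos φ.
True area of ice cap: 310000 × cos(58.6°) = 310000 × 0.5210 = 161500 km².
True area of desert tract: 90000 × cos(39.5°) = 90000 × 0.7716 = 69450 km².
Ratio = 161500 / 69450 ≈ 2.33.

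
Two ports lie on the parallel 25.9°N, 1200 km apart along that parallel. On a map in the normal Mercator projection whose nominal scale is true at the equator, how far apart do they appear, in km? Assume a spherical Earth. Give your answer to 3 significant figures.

Mercator is conformal, so the point scale is isotropic: h = k = sec φ = 1/cos φ.
Along the parallel, k = sec 25.9° = 1/0.8996 = 1.112.
Map distance = 1200 × 1.112 ≈ 1330 km.

1330 km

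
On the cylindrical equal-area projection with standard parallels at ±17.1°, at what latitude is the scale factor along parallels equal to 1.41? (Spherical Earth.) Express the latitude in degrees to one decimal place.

47.3°

A cylindrical equal-area projection with standard parallel φ₀ has meridian scale h = cos φ / cos φ₀ and parallel scale k = cos φ₀ / cos φ (so areas are preserved, h·k = 1).
k = cos φ₀ / cos φ = 1.41  ⇒  cos φ = cos 17.1° / 1.41 = 0.6779.
φ = arccos(0.6779) ≈ 47.3°.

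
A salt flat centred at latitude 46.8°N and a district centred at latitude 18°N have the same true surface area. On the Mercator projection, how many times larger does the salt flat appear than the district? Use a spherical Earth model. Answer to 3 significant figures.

1.93

Mercator is conformal with k = sec φ, so areal scale = k² = sec²φ.
At 46.8°: sec²(46.8°) = 1/0.6845² = 2.134.
At 18°: sec²(18°) = 1/0.9511² = 1.106.
Ratio = 2.134/1.106 = cos²(18°)/cos²(46.8°) ≈ 1.93.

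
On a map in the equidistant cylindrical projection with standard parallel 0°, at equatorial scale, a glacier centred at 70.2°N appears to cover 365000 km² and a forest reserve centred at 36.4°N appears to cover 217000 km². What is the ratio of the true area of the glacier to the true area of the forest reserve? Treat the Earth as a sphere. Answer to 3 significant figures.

0.708

On the plate carrée, areal scale = h·k = 1 × sec φ, so true area = apparent × cos φ.
True area of glacier: 365000 × cos(70.2°) = 365000 × 0.3387 = 123600 km².
True area of forest reserve: 217000 × cos(36.4°) = 217000 × 0.8049 = 174700 km².
Ratio = 123600 / 174700 ≈ 0.708.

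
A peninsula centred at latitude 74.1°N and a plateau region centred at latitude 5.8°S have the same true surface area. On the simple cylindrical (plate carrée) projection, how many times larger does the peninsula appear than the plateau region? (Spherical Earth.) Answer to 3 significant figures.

3.63

Plate carrée maps x = Rλ, y = Rφ. The meridian scale is h = 1 and the parallel scale is k = 1/cos φ = sec φ.
Areal scale at 74.1°: h·k = 1.000 × 3.650 = 3.650.
Areal scale at 5.8°: h·k = 1.000 × 1.005 = 1.005.
Ratio = 3.650/1.005 ≈ 3.63.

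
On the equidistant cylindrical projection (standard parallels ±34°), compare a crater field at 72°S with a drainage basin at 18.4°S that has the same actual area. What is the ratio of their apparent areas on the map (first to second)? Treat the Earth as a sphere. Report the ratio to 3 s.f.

In the equirectangular projection with standard parallel φ₀ = 34° (x = Rλ cos φ₀, y = Rφ), meridians are true-scale (h = 1) and the parallel scale is k = cos φ₀ / cos φ.
Areal scale at 72°: h·k = 1.000 × 2.683 = 2.683.
Areal scale at 18.4°: h·k = 1.000 × 0.8737 = 0.8737.
Ratio = 2.683/0.8737 ≈ 3.07.

3.07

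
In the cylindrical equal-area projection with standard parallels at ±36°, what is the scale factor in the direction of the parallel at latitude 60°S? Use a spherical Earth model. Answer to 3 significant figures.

1.62

Cylindrical equal-area (φ₀ = 36°): h = cos φ / cos 36° along meridians, k = cos 36° / cos φ along parallels; h·k = 1.
k = cos 36° / cos 60° = 0.8090/0.5000 = 1.618.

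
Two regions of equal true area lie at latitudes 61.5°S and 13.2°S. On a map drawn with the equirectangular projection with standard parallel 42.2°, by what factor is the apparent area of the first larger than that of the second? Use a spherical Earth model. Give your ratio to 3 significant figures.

2.04

In the equirectangular projection with standard parallel φ₀ = 42.2° (x = Rλ cos φ₀, y = Rφ), meridians are true-scale (h = 1) and the parallel scale is k = cos φ₀ / cos φ.
Areal scale at 61.5°: h·k = 1.000 × 1.553 = 1.553.
Areal scale at 13.2°: h·k = 1.000 × 0.7609 = 0.7609.
Ratio = 1.553/0.7609 ≈ 2.04.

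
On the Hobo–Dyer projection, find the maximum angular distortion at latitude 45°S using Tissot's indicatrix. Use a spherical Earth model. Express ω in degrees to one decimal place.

The Hobo–Dyer projection is cylindrical equal-area with φ₀ = 37.5°. Cylindrical equal-area (φ₀ = 37.5°): h = cos φ / cos 37.5° along meridians, k = cos 37.5° / cos φ along parallels; h·k = 1.
At 45°: h = 0.8913, k = 1.122; principal scales a = 1.122, b = 0.8913.
sin(ω/2) = (a − b)/(a + b) = 0.2307/2.013 = 0.1146, so ω = 2 arcsin(0.1146) ≈ 13.2°.

13.2°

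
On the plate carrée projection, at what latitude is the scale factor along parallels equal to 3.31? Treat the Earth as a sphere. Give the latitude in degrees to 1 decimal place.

Plate carrée: h = 1, k = sec φ along parallels.
sec φ = 3.31  ⇒  cos φ = 0.3021  ⇒  φ ≈ 72.4°.

72.4°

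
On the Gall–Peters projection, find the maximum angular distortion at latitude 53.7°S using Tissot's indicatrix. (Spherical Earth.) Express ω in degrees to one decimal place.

20.3°

Gall–Peters is a cylindrical equal-area projection with standard parallels at ±45°. A cylindrical equal-area projection with standard parallel φ₀ has meridian scale h = cos φ / cos φ₀ and parallel scale k = cos φ₀ / cos φ (so areas are preserved, h·k = 1).
At 53.7°: h = 0.8372, k = 1.194; principal scales a = 1.194, b = 0.8372.
sin(ω/2) = (a − b)/(a + b) = 0.3572/2.032 = 0.1758, so ω = 2 arcsin(0.1758) ≈ 20.3°.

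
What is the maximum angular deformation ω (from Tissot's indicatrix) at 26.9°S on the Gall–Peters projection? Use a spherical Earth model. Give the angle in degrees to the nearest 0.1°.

Gall–Peters is a cylindrical equal-area projection with standard parallels at ±45°. Cylindrical equal-area (φ₀ = 45°): h = cos φ / cos 45° along meridians, k = cos 45° / cos φ along parallels; h·k = 1.
At 26.9°: h = 1.261, k = 0.7929; principal scales a = 1.261, b = 0.7929.
sin(ω/2) = (a − b)/(a + b) = 0.4683/2.054 = 0.2280, so ω = 2 arcsin(0.2280) ≈ 26.4°.

26.4°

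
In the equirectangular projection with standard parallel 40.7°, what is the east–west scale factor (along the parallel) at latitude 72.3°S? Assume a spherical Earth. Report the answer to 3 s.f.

2.49

In the equirectangular projection with standard parallel φ₀ = 40.7° (x = Rλ cos φ₀, y = Rφ), meridians are true-scale (h = 1) and the parallel scale is k = cos φ₀ / cos φ.
k = cos 40.7° / cos 72.3° = 0.7581/0.3040 = 2.494.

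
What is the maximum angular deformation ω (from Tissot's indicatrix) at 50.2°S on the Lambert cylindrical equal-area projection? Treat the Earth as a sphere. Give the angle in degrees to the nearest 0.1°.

49.5°

The Lambert cylindrical equal-area projection is the cylindrical equal-area projection with its standard parallel at the equator (φ₀ = 0). For cylindrical equal-area with standard parallel φ₀, h = cos φ / cos φ₀ and k = cos φ₀ / cos φ, so h·k = 1.
At 50.2°: h = 0.6401, k = 1.562; principal scales a = 1.562, b = 0.6401.
sin(ω/2) = (a − b)/(a + b) = 0.9221/2.202 = 0.4187, so ω = 2 arcsin(0.4187) ≈ 49.5°.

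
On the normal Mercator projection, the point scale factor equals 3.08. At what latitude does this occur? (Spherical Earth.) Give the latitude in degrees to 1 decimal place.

71.1°

Mercator scale is k = sec φ = 1/cos φ.
1/cos φ = 3.08  ⇒  cos φ = 0.3247  ⇒  φ = arccos(0.3247) ≈ 71.1°.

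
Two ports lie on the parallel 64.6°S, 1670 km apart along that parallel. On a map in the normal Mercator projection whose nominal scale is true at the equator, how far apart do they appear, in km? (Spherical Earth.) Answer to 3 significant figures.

3890 km

For Mercator, h = k = sec φ (a conformal cylindrical projection has a single point scale, 1/cos φ).
Along the parallel, k = sec 64.6° = 1/0.4289 = 2.331.
Map distance = 1670 × 2.331 ≈ 3890 km.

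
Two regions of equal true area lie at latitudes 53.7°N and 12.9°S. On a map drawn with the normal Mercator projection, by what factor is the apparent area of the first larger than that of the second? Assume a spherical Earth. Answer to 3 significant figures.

2.71

Mercator areal scale is sec²φ.
At 53.7°: sec²(53.7°) = 1/0.5920² = 2.853.
At 12.9°: sec²(12.9°) = 1/0.9748² = 1.052.
Ratio = 2.853/1.052 = cos²(12.9°)/cos²(53.7°) ≈ 2.71.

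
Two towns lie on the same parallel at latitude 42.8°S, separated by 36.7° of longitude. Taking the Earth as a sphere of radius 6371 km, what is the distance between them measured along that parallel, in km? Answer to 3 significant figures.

2990 km

Arc length along a parallel = R cos φ · Δλ (with Δλ in radians).
= 6371 × cos 42.8° × (36.7° × π/180) = 6371 × 0.7337 × 0.6405 ≈ 2990 km.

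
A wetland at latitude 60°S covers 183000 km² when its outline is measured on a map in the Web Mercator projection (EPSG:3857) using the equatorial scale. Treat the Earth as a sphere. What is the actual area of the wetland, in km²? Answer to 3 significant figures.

45800 km²

The Mercator projection is conformal; its linear scale factor is the same in every direction and equals sec φ = 1/cos φ.
Areal scale = k² = sec²φ = 1/cos²(60°) = 1/0.5000² = 4.000.
True area = apparent / (areal scale) = 183000 / 4.000 ≈ 45800 km².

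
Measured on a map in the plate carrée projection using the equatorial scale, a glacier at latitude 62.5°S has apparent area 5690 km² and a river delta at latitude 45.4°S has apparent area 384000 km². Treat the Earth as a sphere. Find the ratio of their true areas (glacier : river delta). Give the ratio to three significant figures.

0.00974

On the plate carrée, areal scale = h·k = 1 × sec φ, so true area = apparent × cos φ.
True area of glacier: 5690 × cos(62.5°) = 5690 × 0.4617 = 2627 km².
True area of river delta: 384000 × cos(45.4°) = 384000 × 0.7022 = 269600 km².
Ratio = 2627 / 269600 ≈ 0.00974.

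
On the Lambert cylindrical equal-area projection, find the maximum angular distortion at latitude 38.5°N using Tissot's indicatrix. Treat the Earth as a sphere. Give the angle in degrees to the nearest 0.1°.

The Lambert cylindrical equal-area projection is the cylindrical equal-area projection with its standard parallel at the equator (φ₀ = 0). A cylindrical equal-area projection with standard parallel φ₀ has meridian scale h = cos φ / cos φ₀ and parallel scale k = cos φ₀ / cos φ (so areas are preserved, h·k = 1).
At 38.5°: h = 0.7826, k = 1.278; principal scales a = 1.278, b = 0.7826.
sin(ω/2) = (a − b)/(a + b) = 0.4952/2.060 = 0.2403, so ω = 2 arcsin(0.2403) ≈ 27.8°.

27.8°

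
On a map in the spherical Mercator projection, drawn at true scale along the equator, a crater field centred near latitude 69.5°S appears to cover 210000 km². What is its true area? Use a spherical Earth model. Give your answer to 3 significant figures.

25800 km²

For Mercator, h = k = sec φ (a conformal cylindrical projection has a single point scale, 1/cos φ).
Areal scale = k² = sec²φ = 1/cos²(69.5°) = 1/0.3502² = 8.154.
True area = apparent / (areal scale) = 210000 / 8.154 ≈ 25800 km².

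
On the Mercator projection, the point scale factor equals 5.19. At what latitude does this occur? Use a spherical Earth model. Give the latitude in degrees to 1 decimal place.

78.9°

Mercator scale is k = sec φ = 1/cos φ.
1/cos φ = 5.19  ⇒  cos φ = 0.1927  ⇒  φ = arccos(0.1927) ≈ 78.9°.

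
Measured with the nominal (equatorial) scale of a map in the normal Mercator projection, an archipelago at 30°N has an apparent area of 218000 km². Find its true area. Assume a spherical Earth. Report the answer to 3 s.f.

For Mercator, h = k = sec φ (a conformal cylindrical projection has a single point scale, 1/cos φ).
Areal scale = k² = sec²φ = 1/cos²(30°) = 1/0.8660² = 1.333.
True area = apparent / (areal scale) = 218000 / 1.333 ≈ 164000 km².

164000 km²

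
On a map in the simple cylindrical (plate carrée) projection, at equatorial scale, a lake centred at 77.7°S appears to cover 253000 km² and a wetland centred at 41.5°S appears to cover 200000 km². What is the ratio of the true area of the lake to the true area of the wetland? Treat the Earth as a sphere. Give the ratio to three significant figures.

Plate carrée has h = 1 and k = sec φ, giving areal scale sec φ; true area = (apparent area) · cos φ.
True area of lake: 253000 × cos(77.7°) = 253000 × 0.2130 = 53900 km².
True area of wetland: 200000 × cos(41.5°) = 200000 × 0.7490 = 149800 km².
Ratio = 53900 / 149800 ≈ 0.360.

0.360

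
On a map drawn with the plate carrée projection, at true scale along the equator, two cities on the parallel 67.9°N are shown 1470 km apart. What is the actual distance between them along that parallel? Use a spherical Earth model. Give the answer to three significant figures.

553 km

Plate carrée maps x = Rλ, y = Rφ. The meridian scale is h = 1 and the parallel scale is k = 1/cos φ = sec φ.
Along the parallel at 67.9°, map distances are exaggerated by k = sec 67.9° = 2.658.
True distance = 1470 / 2.658 = 1470 × cos 67.9° ≈ 553 km.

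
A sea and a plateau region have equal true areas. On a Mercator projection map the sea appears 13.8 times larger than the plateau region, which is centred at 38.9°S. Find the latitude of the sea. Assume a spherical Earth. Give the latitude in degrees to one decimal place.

77.9°

For equal true areas on Mercator, apparent areas scale as sec²φ, so the ratio is cos²φ₂ / cos²φ₁.
cos²φ₂ / cos²φ₁ = 13.8  ⇒  cos φ₁ = cos 38.9° / √13.8 = 0.7782/3.715 = 0.2095.
φ₁ = arccos(0.2095) ≈ 77.9°.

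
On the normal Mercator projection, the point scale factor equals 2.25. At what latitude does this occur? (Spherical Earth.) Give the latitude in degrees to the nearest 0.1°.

63.6°

Mercator scale is k = sec φ = 1/cos φ.
1/cos φ = 2.25  ⇒  cos φ = 0.4444  ⇒  φ = arccos(0.4444) ≈ 63.6°.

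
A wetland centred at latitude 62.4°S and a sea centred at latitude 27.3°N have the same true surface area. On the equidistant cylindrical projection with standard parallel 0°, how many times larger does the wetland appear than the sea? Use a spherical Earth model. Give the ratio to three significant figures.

1.92

For the equirectangular projection with φ₀ = 0 (plate carrée), h = 1 along meridians and k = sec φ along parallels.
Areal scale at 62.4°: h·k = 1.000 × 2.158 = 2.158.
Areal scale at 27.3°: h·k = 1.000 × 1.125 = 1.125.
Ratio = 2.158/1.125 ≈ 1.92.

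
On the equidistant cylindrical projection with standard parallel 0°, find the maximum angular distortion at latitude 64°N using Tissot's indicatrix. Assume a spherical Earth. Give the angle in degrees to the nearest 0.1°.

In the plate carrée (x = Rλ, y = Rφ), meridians are true-scale (h = 1) and parallels are stretched by k = sec φ.
At 64°: h = 1.000, k = 2.281; principal scales a = 2.281, b = 1.000.
sin(ω/2) = (a − b)/(a + b) = 1.281/3.281 = 0.3905, so ω = 2 arcsin(0.3905) ≈ 46.0°.

46.0°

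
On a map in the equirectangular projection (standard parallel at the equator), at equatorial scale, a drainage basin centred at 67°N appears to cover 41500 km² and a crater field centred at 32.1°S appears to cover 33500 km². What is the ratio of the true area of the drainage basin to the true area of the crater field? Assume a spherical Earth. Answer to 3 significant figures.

0.571

Plate carrée has h = 1 and k = sec φ, giving areal scale sec φ; true area = (apparent area) · cos φ.
True area of drainage basin: 41500 × cos(67°) = 41500 × 0.3907 = 16220 km².
True area of crater field: 33500 × cos(32.1°) = 33500 × 0.8471 = 28380 km².
Ratio = 16220 / 28380 ≈ 0.571.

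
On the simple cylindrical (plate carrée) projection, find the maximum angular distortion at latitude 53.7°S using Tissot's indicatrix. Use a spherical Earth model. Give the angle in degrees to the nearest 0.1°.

For the equirectangular projection with φ₀ = 0 (plate carrée), h = 1 along meridians and k = sec φ along parallels.
At 53.7°: h = 1.000, k = 1.689; principal scales a = 1.689, b = 1.000.
sin(ω/2) = (a − b)/(a + b) = 0.6892/2.689 = 0.2563, so ω = 2 arcsin(0.2563) ≈ 29.7°.

29.7°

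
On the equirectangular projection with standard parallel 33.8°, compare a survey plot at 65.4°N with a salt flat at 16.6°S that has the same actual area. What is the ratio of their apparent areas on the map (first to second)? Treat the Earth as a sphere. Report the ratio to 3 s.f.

2.30

The equidistant cylindrical projection with φ₀ = 33.8° has h = 1 (meridians true) and k = cos φ₀ / cos φ along parallels.
Areal scale at 65.4°: h·k = 1.000 × 1.996 = 1.996.
Areal scale at 16.6°: h·k = 1.000 × 0.8671 = 0.8671.
Ratio = 1.996/0.8671 ≈ 2.30.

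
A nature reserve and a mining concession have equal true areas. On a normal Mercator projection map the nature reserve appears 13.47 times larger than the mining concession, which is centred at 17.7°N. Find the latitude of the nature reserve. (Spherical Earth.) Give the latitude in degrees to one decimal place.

75.0°

Mercator areal scale is sec²φ, so apparent-area ratio = sec²φ₁ / sec²φ₂ = cos²φ₂ / cos²φ₁.
cos²φ₂ / cos²φ₁ = 13.47  ⇒  cos φ₁ = cos 17.7° / √13.47 = 0.9527/3.670 = 0.2596.
φ₁ = arccos(0.2596) ≈ 75.0°.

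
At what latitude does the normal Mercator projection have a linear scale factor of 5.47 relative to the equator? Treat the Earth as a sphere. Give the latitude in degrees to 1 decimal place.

79.5°

Mercator scale is k = sec φ = 1/cos φ.
1/cos φ = 5.47  ⇒  cos φ = 0.1828  ⇒  φ = arccos(0.1828) ≈ 79.5°.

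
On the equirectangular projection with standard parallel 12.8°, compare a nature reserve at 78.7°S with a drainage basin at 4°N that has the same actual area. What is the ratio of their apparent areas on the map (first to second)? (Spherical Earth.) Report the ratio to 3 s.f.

The equidistant cylindrical projection with φ₀ = 12.8° has h = 1 (meridians true) and k = cos φ₀ / cos φ along parallels.
Areal scale at 78.7°: h·k = 1.000 × 4.977 = 4.977.
Areal scale at 4°: h·k = 1.000 × 0.9775 = 0.9775.
Ratio = 4.977/0.9775 ≈ 5.09.

5.09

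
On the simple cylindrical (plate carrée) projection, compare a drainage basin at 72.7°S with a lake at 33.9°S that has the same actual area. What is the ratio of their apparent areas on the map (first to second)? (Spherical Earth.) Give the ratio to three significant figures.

2.79

Plate carrée maps x = Rλ, y = Rφ. The meridian scale is h = 1 and the parallel scale is k = 1/cos φ = sec φ.
Areal scale at 72.7°: h·k = 1.000 × 3.363 = 3.363.
Areal scale at 33.9°: h·k = 1.000 × 1.205 = 1.205.
Ratio = 3.363/1.205 ≈ 2.79.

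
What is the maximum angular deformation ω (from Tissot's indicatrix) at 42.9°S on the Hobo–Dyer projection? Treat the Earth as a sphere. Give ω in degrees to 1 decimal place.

9.1°

Hobo–Dyer is a cylindrical equal-area projection with standard parallels at ±37.5°. Cylindrical equal-area (φ₀ = 37.5°): h = cos φ / cos 37.5° along meridians, k = cos 37.5° / cos φ along parallels; h·k = 1.
At 42.9°: h = 0.9234, k = 1.083; principal scales a = 1.083, b = 0.9234.
sin(ω/2) = (a − b)/(a + b) = 0.1597/2.006 = 0.07958, so ω = 2 arcsin(0.07958) ≈ 9.1°.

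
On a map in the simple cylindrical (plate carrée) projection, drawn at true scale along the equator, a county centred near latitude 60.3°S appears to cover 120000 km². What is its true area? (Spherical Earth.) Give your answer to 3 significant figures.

59500 km²

For the equirectangular projection with φ₀ = 0 (plate carrée), h = 1 along meridians and k = sec φ along parallels.
Areal scale = h·k = 1 × sec φ; at 60.3°, h = 1.000, k = 2.018, so h·k = 2.018.
True area = apparent / (areal scale) = 120000 / 2.018 ≈ 59500 km².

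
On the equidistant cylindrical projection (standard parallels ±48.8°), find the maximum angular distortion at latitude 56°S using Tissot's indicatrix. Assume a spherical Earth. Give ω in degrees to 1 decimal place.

9.4°

With standard parallel φ₀ = 48.8°, the equirectangular projection gives x = Rλ cos φ₀, y = Rφ, so h = 1 and k = cos 48.8° / cos φ.
At 56°: h = 1.000, k = 1.178; principal scales a = 1.178, b = 1.000.
sin(ω/2) = (a − b)/(a + b) = 0.1779/2.178 = 0.08170, so ω = 2 arcsin(0.08170) ≈ 9.4°.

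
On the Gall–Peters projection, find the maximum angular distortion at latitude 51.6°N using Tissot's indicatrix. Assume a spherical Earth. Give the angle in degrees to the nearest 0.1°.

14.8°

The Gall–Peters projection is cylindrical equal-area with φ₀ = 45°. Cylindrical equal-area (φ₀ = 45°): h = cos φ / cos 45° along meridians, k = cos 45° / cos φ along parallels; h·k = 1.
At 51.6°: h = 0.8784, k = 1.138; principal scales a = 1.138, b = 0.8784.
sin(ω/2) = (a − b)/(a + b) = 0.2600/2.017 = 0.1289, so ω = 2 arcsin(0.1289) ≈ 14.8°.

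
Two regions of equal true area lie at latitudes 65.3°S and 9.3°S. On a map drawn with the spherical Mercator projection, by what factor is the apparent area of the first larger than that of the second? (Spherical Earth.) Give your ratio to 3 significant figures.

Mercator areal scale is sec²φ.
At 65.3°: sec²(65.3°) = 1/0.4179² = 5.727.
At 9.3°: sec²(9.3°) = 1/0.9869² = 1.027.
Ratio = 5.727/1.027 = cos²(9.3°)/cos²(65.3°) ≈ 5.58.

5.58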